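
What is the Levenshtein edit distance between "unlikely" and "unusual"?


Word 1: "unlikely" (length 8)
Word 2: "unusual" (length 7)
One optimal edit sequence (insert/delete/substitute each cost 1):
  1. keep 'u'
  2. keep 'n'
  3. substitute 'l' -> 'u'  (+1)
  4. substitute 'i' -> 's'  (+1)
  5. substitute 'k' -> 'u'  (+1)
  6. substitute 'e' -> 'a'  (+1)
  7. keep 'l'
  8. delete 'y'  (+1)
Total edit operations: 5
Edit distance = 5


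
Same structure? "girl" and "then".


Pattern of "girl": [0, 1, 2, 3]
Pattern of "then": [0, 1, 2, 3]
Patterns match
Same pattern = Yes


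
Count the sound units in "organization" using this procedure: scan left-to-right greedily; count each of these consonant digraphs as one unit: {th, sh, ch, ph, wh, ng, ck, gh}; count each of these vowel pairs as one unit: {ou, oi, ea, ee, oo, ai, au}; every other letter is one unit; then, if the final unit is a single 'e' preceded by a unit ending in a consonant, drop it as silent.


Word: "organization" (12 letters)
Left-to-right scan:
  (1) 'o' (letter)
  (2) 'r' (letter)
  (3) 'g' (letter)
  (4) 'a' (letter)
  (5) 'n' (letter)
  (6) 'i' (letter)
  (7) 'z' (letter)
  (8) 'a' (letter)
  (9) 't' (letter)
  (10) 'i' (letter)
  (11) 'o' (letter)
  (12) 'n' (letter)
Units from scan: 12
Sound units = 12 units


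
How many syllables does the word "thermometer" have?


Word: "thermometer"
Syllable breakdown: ther-mom-e-ter
Counting: 4 parts
= 4 syllables


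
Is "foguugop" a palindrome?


Word: "foguugop"
Reversed: "poguugof"
Forward == Backward? foguugop != poguugof
Palindrome = No


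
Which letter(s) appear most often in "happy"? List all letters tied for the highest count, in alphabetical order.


Word: "happy"
Letter counts:
  'a': 1
  'h': 1
  'p': 2
  'y': 1
Maximum count = 2
Most frequent = 'p' (2 times each)


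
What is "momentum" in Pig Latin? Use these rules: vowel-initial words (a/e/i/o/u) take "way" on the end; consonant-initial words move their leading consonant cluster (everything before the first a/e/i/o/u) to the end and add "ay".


Word: "momentum"
Starts with consonant(s) → move to end, add 'ay'
Consonant cluster: "m"
Pig Latin = "omentummay"


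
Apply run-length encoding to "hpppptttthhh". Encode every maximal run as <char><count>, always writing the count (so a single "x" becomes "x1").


String: "hpppptttthhh"
Scanning for consecutive runs:
  'h' x 1
  'p' x 4
  't' x 4
  'h' x 3
RLE = "h1p4t4h3"


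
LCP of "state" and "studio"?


Word 1: "state"
Word 2: "studio"
Comparing from start:
  Pos 0: 's' == 's'
  Pos 1: 't' == 't'
  Pos 2: 'a' != 'u' (stop)
LCP = "st" (length 2)


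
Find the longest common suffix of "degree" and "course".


Word 1: "degree"
Word 2: "course"
Comparing from end:
  Pos -1: 'e' == 'e'
  Pos -2: 'e' != 's' (stop)
LCS = "e" (length 1)


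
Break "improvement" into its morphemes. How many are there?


Word: "improvement"
Morphemes: improve + -ment
Each morpheme carries meaning
= 2 morphemes


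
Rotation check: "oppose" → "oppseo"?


Word: "oppose", Candidate: "oppseo"
Method: check if candidate is substring of word+word
"opposeoppose" contains "oppseo"? No
Is rotation = No


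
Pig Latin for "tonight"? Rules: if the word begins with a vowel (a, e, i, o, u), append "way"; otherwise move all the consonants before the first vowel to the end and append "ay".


Word: "tonight"
Starts with consonant(s) → move to end, add 'ay'
Consonant cluster: "t"
Pig Latin = "onighttay"


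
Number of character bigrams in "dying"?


Word: "dying" (length 5)
Number of 2-grams = length - 2 + 1 = 5 - 2 + 1
= 4


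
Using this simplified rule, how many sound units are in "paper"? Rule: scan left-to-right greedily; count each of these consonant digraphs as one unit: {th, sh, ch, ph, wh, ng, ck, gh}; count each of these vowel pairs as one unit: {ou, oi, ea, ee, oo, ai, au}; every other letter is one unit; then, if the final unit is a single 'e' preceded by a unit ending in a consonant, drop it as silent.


Word: "paper" (5 letters)
Left-to-right scan:
  1. 'p' (letter)
  2. 'a' (letter)
  3. 'p' (letter)
  4. 'e' (letter)
  5. 'r' (letter)
Units from scan: 5
Sound units = 5 units


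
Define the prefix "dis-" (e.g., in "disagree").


Prefix: dis-
As in: disagree -> dis- + agree
Meaning = not / opposite


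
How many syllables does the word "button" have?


Word: "button"
Syllable breakdown: but | ton
Counting: 2 parts
= 2 syllables


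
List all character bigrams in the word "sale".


Word: "sale" (length 4)
Number of bigrams = 4 - 2 + 1 = 3
  Position 0: "sa"
  Position 1: "al"
  Position 2: "le"
Bigrams = "sa", "al", "le"


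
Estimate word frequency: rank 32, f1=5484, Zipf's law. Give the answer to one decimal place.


Zipf's law: f(r) = f(1) / r
f(1) = 5484
f(32) = 5484 / 32
= 171.4 occurrences


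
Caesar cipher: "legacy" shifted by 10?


Word: "legacy"
Shift: 10
Each letter → (letter + shift) mod 26:
  'l' (11) + 10 = 21 → 'v'
  'e' (4) + 10 = 14 → 'o'
  'g' (6) + 10 = 16 → 'q'
  'a' (0) + 10 = 10 → 'k'
  'c' (2) + 10 = 12 → 'm'
  'y' (24) + 10 = 8 → 'i'
Result = "voqkmi"


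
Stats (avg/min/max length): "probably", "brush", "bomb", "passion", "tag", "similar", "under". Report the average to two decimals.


Lengths: "probably"=8, "brush"=5, "bomb"=4, "passion"=7, "tag"=3, "similar"=7, "under"=5
Sum = 39, Count = 7
Average = 39/7 = 5.57
= avg=5.57, min=3, max=8


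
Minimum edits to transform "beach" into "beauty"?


Word 1: "beach" (length 5)
Word 2: "beauty" (length 6)
One optimal edit sequence (insert/delete/substitute each cost 1):
  1. keep 'b'
  2. keep 'e'
  3. keep 'a'
  4. insert 'u'  (+1)
  5. substitute 'c' -> 't'  (+1)
  6. substitute 'h' -> 'y'  (+1)
Total edit operations: 3
Edit distance = 3


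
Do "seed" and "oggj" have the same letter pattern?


Pattern of "seed": [0, 1, 1, 2]
Pattern of "oggj": [0, 1, 1, 2]
Patterns match
Same pattern = Yes


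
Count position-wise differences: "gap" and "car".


Comparing character by character (same length = 3):
  Pos 0: 'g' vs 'c' !=
  Pos 1: 'a' vs 'a' =
  Pos 2: 'p' vs 'r' !=
Hamming distance = 2


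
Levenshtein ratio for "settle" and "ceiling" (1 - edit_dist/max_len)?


Word 1: "settle" (length 6)
Word 2: "ceiling" (length 7)
One optimal edit sequence:
  1. substitute 's' -> 'c'  (+1)
  2. keep 'e'
  3. insert 'i'  (+1)
  4. substitute 't' -> 'l'  (+1)
  5. substitute 't' -> 'i'  (+1)
  6. substitute 'l' -> 'n'  (+1)
  7. substitute 'e' -> 'g'  (+1)
Edit distance = 6
Max length = max(6, 7) = 7
Similarity = 1 - 6/7
= 0.1429


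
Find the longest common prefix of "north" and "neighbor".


Word 1: "north"
Word 2: "neighbor"
Comparing from start:
  Pos 0: 'n' == 'n'
  Pos 1: 'o' != 'e' (stop)
LCP = "n" (length 1)


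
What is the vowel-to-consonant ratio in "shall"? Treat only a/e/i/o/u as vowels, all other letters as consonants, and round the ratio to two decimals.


Word: "shall"
Vowels (a,e,i,o,u): 1
Consonants: 4
Ratio = 1/4
= 0.25


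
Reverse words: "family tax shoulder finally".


Original: "family tax shoulder finally"
Words (1..n): family | tax | shoulder | finally
Reversed (n..1): finally | shoulder | tax | family
Result = "finally shoulder tax family"


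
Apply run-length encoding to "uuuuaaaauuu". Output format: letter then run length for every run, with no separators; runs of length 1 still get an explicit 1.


String: "uuuuaaaauuu"
Scanning for consecutive runs:
  'u' x 4
  'a' x 4
  'u' x 3
RLE = "u4a4u3"


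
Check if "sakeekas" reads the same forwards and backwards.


Word: "sakeekas"
Reversed: "sakeekas"
Forward == Backward? sakeekas == sakeekas
Palindrome = Yes


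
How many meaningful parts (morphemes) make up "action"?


Word: "action"
Morphemes: act + -ion
Each morpheme carries meaning
= 2 morphemes


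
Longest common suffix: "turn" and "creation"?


Word 1: "turn"
Word 2: "creation"
Comparing from end:
  Pos -1: 'n' == 'n'
  Pos -2: 'r' != 'o' (stop)
LCS = "n" (length 1)


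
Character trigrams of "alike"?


Word: "alike" (length 5)
Number of trigrams = 5 - 3 + 1 = 3
  Position 0: "ali"
  Position 1: "lik"
  Position 2: "ike"
Trigrams = "ali", "lik", "ike"


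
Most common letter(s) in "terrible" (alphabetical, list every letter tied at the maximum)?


Word: "terrible"
Letter counts:
  'b': 1
  'e': 2
  'i': 1
  'l': 1
  'r': 2
  't': 1
Maximum count = 2
Most frequent = 'e', 'r' (2 times each)


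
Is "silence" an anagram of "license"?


Word 1: "license" → sorted: ceeilns
Word 2: "silence" → sorted: ceeilns
Same letters? ceeilns == ceeilns
Anagram = Yes


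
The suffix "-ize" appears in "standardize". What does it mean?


Suffix: -ize
Example: standardize (standard + -ize)
Meaning = to make


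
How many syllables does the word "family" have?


Word: "family"
Syllable breakdown: fam / i / ly
Counting: 3 parts
= 3 syllables


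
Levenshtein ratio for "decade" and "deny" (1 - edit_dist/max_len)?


Word 1: "decade" (length 6)
Word 2: "deny" (length 4)
One optimal edit sequence:
  1. keep 'd'
  2. keep 'e'
  3. delete 'c'  (+1)
  4. delete 'a'  (+1)
  5. substitute 'd' -> 'n'  (+1)
  6. substitute 'e' -> 'y'  (+1)
Edit distance = 4
Max length = max(6, 4) = 6
Similarity = 1 - 4/6
= 0.3333


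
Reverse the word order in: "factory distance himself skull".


Original: "factory distance himself skull"
Words (1..n): factory | distance | himself | skull
Reversed (n..1): skull | himself | distance | factory
Result = "skull himself distance factory"


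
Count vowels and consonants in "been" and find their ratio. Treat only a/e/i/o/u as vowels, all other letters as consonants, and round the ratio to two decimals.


Word: "been"
Vowels (a,e,i,o,u): 2
Consonants: 2
Ratio = 2/2
= 1.00


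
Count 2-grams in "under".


Word: "under" (length 5)
Number of 2-grams = length - 2 + 1 = 5 - 2 + 1
= 4


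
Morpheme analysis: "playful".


Word: "playful"
Morphemes: play + -ful
Each morpheme carries meaning
= 2 morphemes


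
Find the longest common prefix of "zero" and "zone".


Word 1: "zero"
Word 2: "zone"
Comparing from start:
  Pos 0: 'z' == 'z'
  Pos 1: 'e' != 'o' (stop)
LCP = "z" (length 1)


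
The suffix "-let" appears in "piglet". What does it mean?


Suffix: -let
Example: piglet = pig + -let
Meaning = small


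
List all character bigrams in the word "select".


Word: "select" (length 6)
Number of bigrams = 6 - 2 + 1 = 5
  Position 0: "se"
  Position 1: "el"
  Position 2: "le"
  Position 3: "ec"
  Position 4: "ct"
Bigrams = "se", "el", "le", "ec", "ct"


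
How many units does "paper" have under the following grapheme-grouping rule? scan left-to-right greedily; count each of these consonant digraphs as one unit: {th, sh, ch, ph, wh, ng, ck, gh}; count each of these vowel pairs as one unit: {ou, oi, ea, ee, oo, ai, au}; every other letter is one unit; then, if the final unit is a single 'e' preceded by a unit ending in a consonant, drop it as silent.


Word: "paper" (5 letters)
Left-to-right scan:
  (1) 'p' (letter)
  (2) 'a' (letter)
  (3) 'p' (letter)
  (4) 'e' (letter)
  (5) 'r' (letter)
Units from scan: 5
Sound units = 5 units


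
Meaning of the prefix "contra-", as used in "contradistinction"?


Prefix: contra-
As in: contradistinction -> contra- + distinction
Meaning = against


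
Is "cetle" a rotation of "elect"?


Word: "elect", Candidate: "cetle"
Method: check if candidate is substring of word+word
"electelect" contains "cetle"? No
Is rotation = No


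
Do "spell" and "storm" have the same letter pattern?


Pattern of "spell": [0, 1, 2, 3, 3]
Pattern of "storm": [0, 1, 2, 3, 4]
Patterns do not match
Same pattern = No


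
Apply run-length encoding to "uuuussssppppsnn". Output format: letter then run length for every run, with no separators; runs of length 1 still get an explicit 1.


String: "uuuussssppppsnn"
Scanning for consecutive runs:
  'u' x 4
  's' x 4
  'p' x 4
  's' x 1
  'n' x 2
RLE = "u4s4p4s1n2"


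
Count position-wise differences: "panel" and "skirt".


Comparing character by character (same length = 5):
  Pos 0: 'p' vs 's' !=
  Pos 1: 'a' vs 'k' !=
  Pos 2: 'n' vs 'i' !=
  Pos 3: 'e' vs 'r' !=
  Pos 4: 'l' vs 't' !=
Hamming distance = 5


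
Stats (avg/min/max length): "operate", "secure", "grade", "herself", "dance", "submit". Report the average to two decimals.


Lengths: "operate"=7, "secure"=6, "grade"=5, "herself"=7, "dance"=5, "submit"=6
Sum = 36, Count = 6
Average = 36/6 = 6.00
= avg=6.00, min=5, max=7


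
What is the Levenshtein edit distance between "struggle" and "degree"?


Word 1: "struggle" (length 8)
Word 2: "degree" (length 6)
One optimal edit sequence (insert/delete/substitute each cost 1):
  1. delete 's'  (+1)
  2. delete 't'  (+1)
  3. substitute 'r' -> 'd'  (+1)
  4. substitute 'u' -> 'e'  (+1)
  5. keep 'g'
  6. substitute 'g' -> 'r'  (+1)
  7. substitute 'l' -> 'e'  (+1)
  8. keep 'e'
Total edit operations: 6
Edit distance = 6


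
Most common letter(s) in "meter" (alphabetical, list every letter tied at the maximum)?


Word: "meter"
Letter counts:
  'e': 2
  'm': 1
  'r': 1
  't': 1
Maximum count = 2
Most frequent = 'e' (2 times each)


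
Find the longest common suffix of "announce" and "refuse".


Word 1: "announce"
Word 2: "refuse"
Comparing from end:
  Pos -1: 'e' == 'e'
  Pos -2: 'c' != 's' (stop)
LCS = "e" (length 1)


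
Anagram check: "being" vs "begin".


Word 1: "being" → sorted: begin
Word 2: "begin" → sorted: begin
Same letters? begin == begin
Anagram = Yes


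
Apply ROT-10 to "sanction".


Word: "sanction"
Shift: 10
Each letter → (letter + shift) mod 26:
  's' (18) + 10 = 2 → 'c'
  'a' (0) + 10 = 10 → 'k'
  'n' (13) + 10 = 23 → 'x'
  'c' (2) + 10 = 12 → 'm'
  't' (19) + 10 = 3 → 'd'
  'i' (8) + 10 = 18 → 's'
  'o' (14) + 10 = 24 → 'y'
  'n' (13) + 10 = 23 → 'x'
Result = "ckxmdsyx"


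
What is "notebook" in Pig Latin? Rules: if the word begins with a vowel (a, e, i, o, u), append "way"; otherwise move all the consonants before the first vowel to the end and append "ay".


Word: "notebook"
Starts with consonant(s) → move to end, add 'ay'
Consonant cluster: "n"
Pig Latin = "otebooknay"


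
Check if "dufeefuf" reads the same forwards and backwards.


Word: "dufeefuf"
Reversed: "fufeefud"
Forward == Backward? dufeefuf != fufeefud
Palindrome = No


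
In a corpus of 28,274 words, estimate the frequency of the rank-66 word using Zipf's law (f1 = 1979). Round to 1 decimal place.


Zipf's law: f(r) = f(1) / r
f(1) = 1979
f(66) = 1979 / 66
= 30.0 occurrences


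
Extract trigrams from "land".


Word: "land" (length 4)
Number of trigrams = 4 - 3 + 1 = 2
  Position 0: "lan"
  Position 1: "and"
Trigrams = "lan", "and"


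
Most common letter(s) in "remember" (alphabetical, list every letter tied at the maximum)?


Word: "remember"
Letter counts:
  'b': 1
  'e': 3
  'm': 2
  'r': 2
Maximum count = 3
Most frequent = 'e' (3 times each)


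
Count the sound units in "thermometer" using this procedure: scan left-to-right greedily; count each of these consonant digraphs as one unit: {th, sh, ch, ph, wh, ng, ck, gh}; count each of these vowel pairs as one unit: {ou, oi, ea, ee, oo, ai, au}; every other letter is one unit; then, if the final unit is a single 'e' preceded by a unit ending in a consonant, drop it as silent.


Word: "thermometer" (11 letters)
Left-to-right scan:
  (1) 'th' (digraph)
  (2) 'e' (letter)
  (3) 'r' (letter)
  (4) 'm' (letter)
  (5) 'o' (letter)
  (6) 'm' (letter)
  (7) 'e' (letter)
  (8) 't' (letter)
  (9) 'e' (letter)
  (10) 'r' (letter)
Units from scan: 10
Sound units = 10 units


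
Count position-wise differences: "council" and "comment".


Comparing character by character (same length = 7):
  Pos 0: 'c' vs 'c' =
  Pos 1: 'o' vs 'o' =
  Pos 2: 'u' vs 'm' !=
  Pos 3: 'n' vs 'm' !=
  Pos 4: 'c' vs 'e' !=
  Pos 5: 'i' vs 'n' !=
  Pos 6: 'l' vs 't' !=
Hamming distance = 5


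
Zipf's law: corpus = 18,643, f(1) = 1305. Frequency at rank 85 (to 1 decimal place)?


Zipf's law: f(r) = f(1) / r
f(1) = 1305
f(85) = 1305 / 85
= 15.4 occurrences


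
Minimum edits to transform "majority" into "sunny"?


Word 1: "majority" (length 8)
Word 2: "sunny" (length 5)
One optimal edit sequence (insert/delete/substitute each cost 1):
  1. delete 'm'  (+1)
  2. delete 'a'  (+1)
  3. delete 'j'  (+1)
  4. substitute 'o' -> 's'  (+1)
  5. substitute 'r' -> 'u'  (+1)
  6. substitute 'i' -> 'n'  (+1)
  7. substitute 't' -> 'n'  (+1)
  8. keep 'y'
Total edit operations: 7
Edit distance = 7


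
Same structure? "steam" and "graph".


Pattern of "steam": [0, 1, 2, 3, 4]
Pattern of "graph": [0, 1, 2, 3, 4]
Patterns match
Same pattern = Yes


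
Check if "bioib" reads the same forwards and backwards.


Word: "bioib"
Reversed: "bioib"
Forward == Backward? bioib == bioib
Palindrome = Yes


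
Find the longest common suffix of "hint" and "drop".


Word 1: "hint"
Word 2: "drop"
Comparing from end:
  Pos -1: 't' != 'p' (stop)
LCS = "" (length 0)


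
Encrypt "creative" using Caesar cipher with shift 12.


Word: "creative"
Shift: 12
Each letter → (letter + shift) mod 26:
  'c' (2) + 12 = 14 → 'o'
  'r' (17) + 12 = 3 → 'd'
  'e' (4) + 12 = 16 → 'q'
  'a' (0) + 12 = 12 → 'm'
  't' (19) + 12 = 5 → 'f'
  'i' (8) + 12 = 20 → 'u'
  'v' (21) + 12 = 7 → 'h'
  'e' (4) + 12 = 16 → 'q'
Result = "odqmfuhq"


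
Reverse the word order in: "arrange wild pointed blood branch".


Original: "arrange wild pointed blood branch"
Words (1..n): arrange | wild | pointed | blood | branch
Reversed (n..1): branch | blood | pointed | wild | arrange
Result = "branch blood pointed wild arrange"


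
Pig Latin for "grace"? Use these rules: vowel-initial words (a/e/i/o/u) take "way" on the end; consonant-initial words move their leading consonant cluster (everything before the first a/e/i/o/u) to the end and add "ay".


Word: "grace"
Starts with consonant(s) → move to end, add 'ay'
Consonant cluster: "gr"
Pig Latin = "acegray"


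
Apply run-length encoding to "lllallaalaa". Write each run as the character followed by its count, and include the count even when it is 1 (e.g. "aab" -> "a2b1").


String: "lllallaalaa"
Scanning for consecutive runs:
  'l' x 3
  'a' x 1
  'l' x 2
  'a' x 2
  'l' x 1
  'a' x 2
RLE = "l3a1l2a2l1a2"


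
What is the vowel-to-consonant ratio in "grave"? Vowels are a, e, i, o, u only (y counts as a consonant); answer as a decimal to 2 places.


Word: "grave"
Vowels (a,e,i,o,u): 2
Consonants: 3
Ratio = 2/3
= 0.67


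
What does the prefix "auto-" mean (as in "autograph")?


Prefix: auto-
As in: autograph -> auto- + graph
Meaning = self


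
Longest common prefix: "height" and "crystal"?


Word 1: "height"
Word 2: "crystal"
Comparing from start:
  Pos 0: 'h' != 'c' (stop)
LCP = "" (length 0)


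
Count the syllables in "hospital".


Word: "hospital"
Syllable breakdown: hos / pi / tal
Counting: 3 parts
= 3 syllables


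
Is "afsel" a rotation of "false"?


Word: "false", Candidate: "afsel"
Method: check if candidate is substring of word+word
"falsefalse" contains "afsel"? No
Is rotation = No


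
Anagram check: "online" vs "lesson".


Word 1: "online" → sorted: eilnno
Word 2: "lesson" → sorted: elnoss
Same letters? eilnno != elnoss
Anagram = No


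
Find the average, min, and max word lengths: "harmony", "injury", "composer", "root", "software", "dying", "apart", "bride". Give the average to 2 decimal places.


Lengths: "harmony"=7, "injury"=6, "composer"=8, "root"=4, "software"=8, "dying"=5, "apart"=5, "bride"=5
Sum = 48, Count = 8
Average = 48/8 = 6.00
= avg=6.00, min=4, max=8


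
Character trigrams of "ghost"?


Word: "ghost" (length 5)
Number of trigrams = 5 - 3 + 1 = 3
  Position 0: "gho"
  Position 1: "hos"
  Position 2: "ost"
Trigrams = "gho", "hos", "ost"


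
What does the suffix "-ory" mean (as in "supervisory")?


Suffix: -ory
Example: supervisory (supervise + -ory, with a spelling change)
Meaning = relating to / place for


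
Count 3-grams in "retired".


Word: "retired" (length 7)
Number of 3-grams = length - 3 + 1 = 7 - 3 + 1
= 5


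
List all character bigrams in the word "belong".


Word: "belong" (length 6)
Number of bigrams = 6 - 2 + 1 = 5
  Position 0: "be"
  Position 1: "el"
  Position 2: "lo"
  Position 3: "on"
  Position 4: "ng"
Bigrams = "be", "el", "lo", "on", "ng"


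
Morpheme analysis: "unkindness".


Word: "unkindness"
Morphemes: un- / kind / -ness
Each morpheme carries meaning
= 3 morphemes


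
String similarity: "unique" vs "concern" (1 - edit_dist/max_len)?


Word 1: "unique" (length 6)
Word 2: "concern" (length 7)
One optimal edit sequence:
  1. insert 'c'  (+1)
  2. substitute 'u' -> 'o'  (+1)
  3. keep 'n'
  4. substitute 'i' -> 'c'  (+1)
  5. substitute 'q' -> 'e'  (+1)
  6. substitute 'u' -> 'r'  (+1)
  7. substitute 'e' -> 'n'  (+1)
Edit distance = 6
Max length = max(6, 7) = 7
Similarity = 1 - 6/7
= 0.1429


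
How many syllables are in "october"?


Word: "october"
Syllable breakdown: oc / to / ber
Counting: 3 parts
= 3 syllables


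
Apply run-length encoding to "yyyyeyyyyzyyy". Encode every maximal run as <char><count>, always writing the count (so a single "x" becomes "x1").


String: "yyyyeyyyyzyyy"
Scanning for consecutive runs:
  'y' x 4
  'e' x 1
  'y' x 4
  'z' x 1
  'y' x 3
RLE = "y4e1y4z1y3"


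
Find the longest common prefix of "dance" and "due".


Word 1: "dance"
Word 2: "due"
Comparing from start:
  Pos 0: 'd' == 'd'
  Pos 1: 'a' != 'u' (stop)
LCP = "d" (length 1)


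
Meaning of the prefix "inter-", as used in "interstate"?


Prefix: inter-
Example: interstate (inter- + state)
Meaning = between


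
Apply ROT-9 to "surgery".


Word: "surgery"
Shift: 9
Each letter → (letter + shift) mod 26:
  's' (18) + 9 = 1 → 'b'
  'u' (20) + 9 = 3 → 'd'
  'r' (17) + 9 = 0 → 'a'
  'g' (6) + 9 = 15 → 'p'
  'e' (4) + 9 = 13 → 'n'
  'r' (17) + 9 = 0 → 'a'
  'y' (24) + 9 = 7 → 'h'
Result = "bdapnah"


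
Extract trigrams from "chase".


Word: "chase" (length 5)
Number of trigrams = 5 - 3 + 1 = 3
  Position 0: "cha"
  Position 1: "has"
  Position 2: "ase"
Trigrams = "cha", "has", "ase"


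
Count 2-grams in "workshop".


Word: "workshop" (length 8)
Number of 2-grams = length - 2 + 1 = 8 - 2 + 1
= 7


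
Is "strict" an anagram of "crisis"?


Word 1: "crisis" → sorted: ciirss
Word 2: "strict" → sorted: cirstt
Same letters? ciirss != cirstt
Anagram = No


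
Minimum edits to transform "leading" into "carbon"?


Word 1: "leading" (length 7)
Word 2: "carbon" (length 6)
One optimal edit sequence (insert/delete/substitute each cost 1):
  1. delete 'l'  (+1)
  2. substitute 'e' -> 'c'  (+1)
  3. keep 'a'
  4. substitute 'd' -> 'r'  (+1)
  5. substitute 'i' -> 'b'  (+1)
  6. substitute 'n' -> 'o'  (+1)
  7. substitute 'g' -> 'n'  (+1)
Total edit operations: 6
Edit distance = 6


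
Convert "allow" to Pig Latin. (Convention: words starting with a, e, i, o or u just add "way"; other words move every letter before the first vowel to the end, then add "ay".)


Word: "allow"
Starts with vowel → add 'way'
Pig Latin = "allowway"


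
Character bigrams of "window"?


Word: "window" (length 6)
Number of bigrams = 6 - 2 + 1 = 5
  Position 0: "wi"
  Position 1: "in"
  Position 2: "nd"
  Position 3: "do"
  Position 4: "ow"
Bigrams = "wi", "in", "nd", "do", "ow"


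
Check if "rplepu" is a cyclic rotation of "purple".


Word: "purple", Candidate: "rplepu"
Method: check if candidate is substring of word+word
"purplepurple" contains "rplepu"? Yes
Is rotation = Yes


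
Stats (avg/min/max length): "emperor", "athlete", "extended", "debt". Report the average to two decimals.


Lengths: "emperor"=7, "athlete"=7, "extended"=8, "debt"=4
Sum = 26, Count = 4
Average = 26/4 = 6.50
= avg=6.50, min=4, max=8


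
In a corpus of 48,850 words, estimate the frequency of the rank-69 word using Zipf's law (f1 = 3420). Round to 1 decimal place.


Zipf's law: f(r) = f(1) / r
f(1) = 3420
f(69) = 3420 / 69
= 49.6 occurrences


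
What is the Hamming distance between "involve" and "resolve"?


Comparing character by character (same length = 7):
  Pos 0: 'i' vs 'r' !=
  Pos 1: 'n' vs 'e' !=
  Pos 2: 'v' vs 's' !=
  Pos 3: 'o' vs 'o' =
  Pos 4: 'l' vs 'l' =
  Pos 5: 'v' vs 'v' =
  Pos 6: 'e' vs 'e' =
Hamming distance = 3


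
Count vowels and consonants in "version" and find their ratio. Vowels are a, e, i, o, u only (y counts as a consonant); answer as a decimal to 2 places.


Word: "version"
Vowels (a,e,i,o,u): 3
Consonants: 4
Ratio = 3/4
= 0.75


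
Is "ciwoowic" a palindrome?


Word: "ciwoowic"
Reversed: "ciwoowic"
Forward == Backward? ciwoowic == ciwoowic
Palindrome = Yes


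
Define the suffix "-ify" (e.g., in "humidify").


Suffix: -ify
Example: humidify (humid + -ify)
Meaning = to make


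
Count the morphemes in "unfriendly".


Word: "unfriendly"
Morphemes: un- | friend | -ly
Each morpheme carries meaning
= 3 morphemes


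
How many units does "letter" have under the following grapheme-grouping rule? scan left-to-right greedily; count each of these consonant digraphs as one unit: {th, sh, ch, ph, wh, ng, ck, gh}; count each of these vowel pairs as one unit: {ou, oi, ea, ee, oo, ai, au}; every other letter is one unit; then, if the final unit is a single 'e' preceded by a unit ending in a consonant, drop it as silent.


Word: "letter" (6 letters)
Left-to-right scan:
  (1) 'l' (letter)
  (2) 'e' (letter)
  (3) 't' (letter)
  (4) 't' (letter)
  (5) 'e' (letter)
  (6) 'r' (letter)
Units from scan: 6
Sound units = 6 units


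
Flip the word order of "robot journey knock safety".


Original: "robot journey knock safety"
Words (1..n): robot | journey | knock | safety
Reversed (n..1): safety | knock | journey | robot
Result = "safety knock journey robot"


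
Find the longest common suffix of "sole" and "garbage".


Word 1: "sole"
Word 2: "garbage"
Comparing from end:
  Pos -1: 'e' == 'e'
  Pos -2: 'l' != 'g' (stop)
LCS = "e" (length 1)


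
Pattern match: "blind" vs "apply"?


Pattern of "blind": [0, 1, 2, 3, 4]
Pattern of "apply": [0, 1, 1, 2, 3]
Patterns do not match
Same pattern = No


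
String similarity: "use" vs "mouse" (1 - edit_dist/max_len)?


Word 1: "use" (length 3)
Word 2: "mouse" (length 5)
One optimal edit sequence:
  1. insert 'm'  (+1)
  2. insert 'o'  (+1)
  3. keep 'u'
  4. keep 's'
  5. keep 'e'
Edit distance = 2
Max length = max(3, 5) = 5
Similarity = 1 - 2/5
= 0.6000


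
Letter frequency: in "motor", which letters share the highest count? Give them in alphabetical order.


Word: "motor"
Letter counts:
  'm': 1
  'o': 2
  'r': 1
  't': 1
Maximum count = 2
Most frequent = 'o' (2 times each)


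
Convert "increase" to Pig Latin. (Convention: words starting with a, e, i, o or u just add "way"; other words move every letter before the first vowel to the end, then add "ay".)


Word: "increase"
Starts with vowel → add 'way'
Pig Latin = "increaseway"


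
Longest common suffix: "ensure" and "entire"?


Word 1: "ensure"
Word 2: "entire"
Comparing from end:
  Pos -1: 'e' == 'e'
  Pos -2: 'r' == 'r'
  Pos -3: 'u' != 'i' (stop)
LCS = "re" (length 2)


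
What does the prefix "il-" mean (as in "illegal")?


Prefix: il-
As in: illegal -> il- + legal
Meaning = not


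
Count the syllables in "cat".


Word: "cat"
Syllable breakdown: cat
Counting: 1 part
= 1 syllable


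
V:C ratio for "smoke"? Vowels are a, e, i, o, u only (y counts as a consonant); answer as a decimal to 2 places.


Word: "smoke"
Vowels (a,e,i,o,u): 2
Consonants: 3
Ratio = 2/3
= 0.67


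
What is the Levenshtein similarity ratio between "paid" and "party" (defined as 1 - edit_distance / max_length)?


Word 1: "paid" (length 4)
Word 2: "party" (length 5)
One optimal edit sequence:
  1. keep 'p'
  2. keep 'a'
  3. insert 'r'  (+1)
  4. substitute 'i' -> 't'  (+1)
  5. substitute 'd' -> 'y'  (+1)
Edit distance = 3
Max length = max(4, 5) = 5
Similarity = 1 - 3/5
= 0.4000


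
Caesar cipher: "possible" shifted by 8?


Word: "possible"
Shift: 8
Each letter → (letter + shift) mod 26:
  'p' (15) + 8 = 23 → 'x'
  'o' (14) + 8 = 22 → 'w'
  's' (18) + 8 = 0 → 'a'
  's' (18) + 8 = 0 → 'a'
  'i' (8) + 8 = 16 → 'q'
  'b' (1) + 8 = 9 → 'j'
  'l' (11) + 8 = 19 → 't'
  'e' (4) + 8 = 12 → 'm'
Result = "xwaaqjtm"


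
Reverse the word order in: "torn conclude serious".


Original: "torn conclude serious"
Words (1..n): torn | conclude | serious
Reversed (n..1): serious | conclude | torn
Result = "serious conclude torn"


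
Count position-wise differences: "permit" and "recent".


Comparing character by character (same length = 6):
  Pos 0: 'p' vs 'r' !=
  Pos 1: 'e' vs 'e' =
  Pos 2: 'r' vs 'c' !=
  Pos 3: 'm' vs 'e' !=
  Pos 4: 'i' vs 'n' !=
  Pos 5: 't' vs 't' =
Hamming distance = 4


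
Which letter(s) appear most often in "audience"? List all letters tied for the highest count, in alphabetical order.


Word: "audience"
Letter counts:
  'a': 1
  'c': 1
  'd': 1
  'e': 2
  'i': 1
  'n': 1
  'u': 1
Maximum count = 2
Most frequent = 'e' (2 times each)


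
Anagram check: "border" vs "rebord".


Word 1: "border" → sorted: bdeorr
Word 2: "rebord" → sorted: bdeorr
Same letters? bdeorr == bdeorr
Anagram = Yes


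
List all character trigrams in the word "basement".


Word: "basement" (length 8)
Number of trigrams = 8 - 3 + 1 = 6
  Position 0: "bas"
  Position 1: "ase"
  Position 2: "sem"
  Position 3: "eme"
  Position 4: "men"
  Position 5: "ent"
Trigrams = "bas", "ase", "sem", "eme", "men", "ent"


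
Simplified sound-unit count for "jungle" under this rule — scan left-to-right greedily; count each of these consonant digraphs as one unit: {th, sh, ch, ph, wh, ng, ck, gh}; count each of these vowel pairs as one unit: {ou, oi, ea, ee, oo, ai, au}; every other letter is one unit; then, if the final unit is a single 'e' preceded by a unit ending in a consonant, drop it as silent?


Word: "jungle" (6 letters)
Left-to-right scan:
  (1) 'j' (letter)
  (2) 'u' (letter)
  (3) 'ng' (digraph)
  (4) 'l' (letter)
  (5) 'e' (letter)
Units from scan: 5
Final unit is 'e' after a consonant -> drop as silent (-1)
Sound units = 4 units


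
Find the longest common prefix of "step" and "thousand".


Word 1: "step"
Word 2: "thousand"
Comparing from start:
  Pos 0: 's' != 't' (stop)
LCP = "" (length 0)


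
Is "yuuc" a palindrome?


Word: "yuuc"
Reversed: "cuuy"
Forward == Backward? yuuc != cuuy
Palindrome = No


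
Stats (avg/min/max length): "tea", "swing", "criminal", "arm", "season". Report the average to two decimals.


Lengths: "tea"=3, "swing"=5, "criminal"=8, "arm"=3, "season"=6
Sum = 25, Count = 5
Average = 25/5 = 5.00
= avg=5.00, min=3, max=8


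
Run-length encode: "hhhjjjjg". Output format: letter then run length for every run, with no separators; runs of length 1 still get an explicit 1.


String: "hhhjjjjg"
Scanning for consecutive runs:
  'h' x 3
  'j' x 4
  'g' x 1
RLE = "h3j4g1"


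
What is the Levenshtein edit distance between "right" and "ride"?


Word 1: "right" (length 5)
Word 2: "ride" (length 4)
One optimal edit sequence (insert/delete/substitute each cost 1):
  1. keep 'r'
  2. keep 'i'
  3. delete 'g'  (+1)
  4. substitute 'h' -> 'd'  (+1)
  5. substitute 't' -> 'e'  (+1)
Total edit operations: 3
Edit distance = 3


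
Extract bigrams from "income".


Word: "income" (length 6)
Number of bigrams = 6 - 2 + 1 = 5
  Position 0: "in"
  Position 1: "nc"
  Position 2: "co"
  Position 3: "om"
  Position 4: "me"
Bigrams = "in", "nc", "co", "om", "me"


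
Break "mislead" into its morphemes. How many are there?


Word: "mislead"
Morphemes: mis- / lead
Each morpheme carries meaning
= 2 morphemes


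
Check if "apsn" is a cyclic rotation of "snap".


Word: "snap", Candidate: "apsn"
Method: check if candidate is substring of word+word
"snapsnap" contains "apsn"? Yes
Is rotation = Yes


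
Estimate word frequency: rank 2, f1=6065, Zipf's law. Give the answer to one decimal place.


Zipf's law: f(r) = f(1) / r
f(1) = 6065
f(2) = 6065 / 2
= 3032.5 occurrences


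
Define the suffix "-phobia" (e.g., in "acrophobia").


Suffix: -phobia
As in: acrophobia -> acro- + -phobia
Meaning = fear of


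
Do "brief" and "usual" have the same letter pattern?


Pattern of "brief": [0, 1, 2, 3, 4]
Pattern of "usual": [0, 1, 0, 2, 3]
Patterns do not match
Same pattern = No


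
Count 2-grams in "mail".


Word: "mail" (length 4)
Number of 2-grams = length - 2 + 1 = 4 - 2 + 1
= 3


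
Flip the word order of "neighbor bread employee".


Original: "neighbor bread employee"
Words (1..n): neighbor | bread | employee
Reversed (n..1): employee | bread | neighbor
Result = "employee bread neighbor"


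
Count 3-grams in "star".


Word: "star" (length 4)
Number of 3-grams = length - 3 + 1 = 4 - 3 + 1
= 2


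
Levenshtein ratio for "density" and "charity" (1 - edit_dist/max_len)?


Word 1: "density" (length 7)
Word 2: "charity" (length 7)
One optimal edit sequence:
  1. substitute 'd' -> 'c'  (+1)
  2. substitute 'e' -> 'h'  (+1)
  3. substitute 'n' -> 'a'  (+1)
  4. substitute 's' -> 'r'  (+1)
  5. keep 'i'
  6. keep 't'
  7. keep 'y'
Edit distance = 4
Max length = max(7, 7) = 7
Similarity = 1 - 4/7
= 0.4286


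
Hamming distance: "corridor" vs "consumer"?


Comparing character by character (same length = 8):
  Pos 0: 'c' vs 'c' =
  Pos 1: 'o' vs 'o' =
  Pos 2: 'r' vs 'n' !=
  Pos 3: 'r' vs 's' !=
  Pos 4: 'i' vs 'u' !=
  Pos 5: 'd' vs 'm' !=
  Pos 6: 'o' vs 'e' !=
  Pos 7: 'r' vs 'r' =
Hamming distance = 5


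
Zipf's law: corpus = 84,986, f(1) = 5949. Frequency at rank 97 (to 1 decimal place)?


Zipf's law: f(r) = f(1) / r
f(1) = 5949
f(97) = 5949 / 97
= 61.3 occurrences


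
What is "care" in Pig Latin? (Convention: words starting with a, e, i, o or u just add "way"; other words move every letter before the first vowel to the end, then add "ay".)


Word: "care"
Starts with consonant(s) → move to end, add 'ay'
Consonant cluster: "c"
Pig Latin = "arecay"


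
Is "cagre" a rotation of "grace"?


Word: "grace", Candidate: "cagre"
Method: check if candidate is substring of word+word
"gracegrace" contains "cagre"? No
Is rotation = No


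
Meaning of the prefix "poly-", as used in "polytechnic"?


Prefix: poly-
As in: polytechnic -> poly- + technic
Meaning = many


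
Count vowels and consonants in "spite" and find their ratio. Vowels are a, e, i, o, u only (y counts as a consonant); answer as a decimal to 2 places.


Word: "spite"
Vowels (a,e,i,o,u): 2
Consonants: 3
Ratio = 2/3
= 0.67


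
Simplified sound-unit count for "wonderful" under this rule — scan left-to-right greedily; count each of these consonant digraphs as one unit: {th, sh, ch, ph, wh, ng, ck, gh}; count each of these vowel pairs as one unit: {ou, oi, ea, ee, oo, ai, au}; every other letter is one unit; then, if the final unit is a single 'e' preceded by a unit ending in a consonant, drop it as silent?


Word: "wonderful" (9 letters)
Left-to-right scan:
  (1) 'w' (letter)
  (2) 'o' (letter)
  (3) 'n' (letter)
  (4) 'd' (letter)
  (5) 'e' (letter)
  (6) 'r' (letter)
  (7) 'f' (letter)
  (8) 'u' (letter)
  (9) 'l' (letter)
Units from scan: 9
Sound units = 9 units


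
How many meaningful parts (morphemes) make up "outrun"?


Word: "outrun"
Morphemes: out- / run
Each morpheme carries meaning
= 2 morphemes


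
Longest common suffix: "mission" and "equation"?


Word 1: "mission"
Word 2: "equation"
Comparing from end:
  Pos -1: 'n' == 'n'
  Pos -2: 'o' == 'o'
  Pos -3: 'i' == 'i'
  Pos -4: 's' != 't' (stop)
LCS = "ion" (length 3)


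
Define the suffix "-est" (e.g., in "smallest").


Suffix: -est
As in: smallest -> small + -est
Meaning = most


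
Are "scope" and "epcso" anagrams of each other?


Word 1: "scope" → sorted: ceops
Word 2: "epcso" → sorted: ceops
Same letters? ceops == ceops
Anagram = Yes


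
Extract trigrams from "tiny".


Word: "tiny" (length 4)
Number of trigrams = 4 - 3 + 1 = 2
  Position 0: "tin"
  Position 1: "iny"
Trigrams = "tin", "iny"


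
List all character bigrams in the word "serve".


Word: "serve" (length 5)
Number of bigrams = 5 - 2 + 1 = 4
  Position 0: "se"
  Position 1: "er"
  Position 2: "rv"
  Position 3: "ve"
Bigrams = "se", "er", "rv", "ve"


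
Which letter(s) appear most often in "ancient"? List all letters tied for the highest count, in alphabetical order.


Word: "ancient"
Letter counts:
  'a': 1
  'c': 1
  'e': 1
  'i': 1
  'n': 2
  't': 1
Maximum count = 2
Most frequent = 'n' (2 times each)


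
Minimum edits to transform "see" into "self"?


Word 1: "see" (length 3)
Word 2: "self" (length 4)
One optimal edit sequence (insert/delete/substitute each cost 1):
  1. keep 's'
  2. keep 'e'
  3. insert 'l'  (+1)
  4. substitute 'e' -> 'f'  (+1)
Total edit operations: 2
Edit distance = 2


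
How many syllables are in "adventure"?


Word: "adventure"
Syllable breakdown: ad · ven · ture
Counting: 3 parts
= 3 syllables


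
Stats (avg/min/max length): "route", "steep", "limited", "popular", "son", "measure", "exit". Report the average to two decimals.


Lengths: "route"=5, "steep"=5, "limited"=7, "popular"=7, "son"=3, "measure"=7, "exit"=4
Sum = 38, Count = 7
Average = 38/7 = 5.43
= avg=5.43, min=3, max=7


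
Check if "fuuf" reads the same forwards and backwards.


Word: "fuuf"
Reversed: "fuuf"
Forward == Backward? fuuf == fuuf
Palindrome = Yes


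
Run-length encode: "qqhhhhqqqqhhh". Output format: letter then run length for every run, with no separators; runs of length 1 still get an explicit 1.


String: "qqhhhhqqqqhhh"
Scanning for consecutive runs:
  'q' x 2
  'h' x 4
  'q' x 4
  'h' x 3
RLE = "q2h4q4h3"


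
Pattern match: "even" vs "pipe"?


Pattern of "even": [0, 1, 0, 2]
Pattern of "pipe": [0, 1, 0, 2]
Patterns match
Same pattern = Yes


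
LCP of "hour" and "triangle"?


Word 1: "hour"
Word 2: "triangle"
Comparing from start:
  Pos 0: 'h' != 't' (stop)
LCP = "" (length 0)


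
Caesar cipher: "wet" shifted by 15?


Word: "wet"
Shift: 15
Each letter → (letter + shift) mod 26:
  'w' (22) + 15 = 11 → 'l'
  'e' (4) + 15 = 19 → 't'
  't' (19) + 15 = 8 → 'i'
Result = "lti"


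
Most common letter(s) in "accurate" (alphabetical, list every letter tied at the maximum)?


Word: "accurate"
Letter counts:
  'a': 2
  'c': 2
  'e': 1
  'r': 1
  't': 1
  'u': 1
Maximum count = 2
Most frequent = 'a', 'c' (2 times each)


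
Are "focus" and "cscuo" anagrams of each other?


Word 1: "focus" → sorted: cfosu
Word 2: "cscuo" → sorted: ccosu
Same letters? cfosu != ccosu
Anagram = No


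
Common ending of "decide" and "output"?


Word 1: "decide"
Word 2: "output"
Comparing from end:
  Pos -1: 'e' != 't' (stop)
LCS = "" (length 0)


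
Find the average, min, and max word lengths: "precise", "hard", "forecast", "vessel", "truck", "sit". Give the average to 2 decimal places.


Lengths: "precise"=7, "hard"=4, "forecast"=8, "vessel"=6, "truck"=5, "sit"=3
Sum = 33, Count = 6
Average = 33/6 = 5.50
= avg=5.50, min=3, max=8


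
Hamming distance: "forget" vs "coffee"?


Comparing character by character (same length = 6):
  Pos 0: 'f' vs 'c' !=
  Pos 1: 'o' vs 'o' =
  Pos 2: 'r' vs 'f' !=
  Pos 3: 'g' vs 'f' !=
  Pos 4: 'e' vs 'e' =
  Pos 5: 't' vs 'e' !=
Hamming distance = 4
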